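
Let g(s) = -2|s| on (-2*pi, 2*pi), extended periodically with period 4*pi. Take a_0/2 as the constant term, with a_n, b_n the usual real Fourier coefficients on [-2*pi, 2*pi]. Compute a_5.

a_5 = (1/(2*pi)) ∫_{-2*pi}^{2*pi} g(s) cos(5*s/2) ds.
g is even and cos(5*s/2) is even, so the integrand is even and a_5 = 1/pi ∫_0^{2*pi} g(s) cos(5*s/2) ds.
Integrating by parts (boundary term plus one more integral), an antiderivative of (-2*s) cos(5*s/2) is -4*s*sin(5*s/2)/5 - 8*cos(5*s/2)/25; evaluating from 0 to 2*pi: ∫_{0}^{2*pi} (-2*s) cos(5*s/2) ds = (8/25) - (-8/25) = 16/25.
Hence a_5 = (1/pi)·(16/25) = 16/(25*pi).

16/(25*pi)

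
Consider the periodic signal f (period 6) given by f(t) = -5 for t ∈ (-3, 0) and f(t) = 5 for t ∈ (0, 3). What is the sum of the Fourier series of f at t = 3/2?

5

f is continuous at t = 3/2 with value 5, so the series converges to 5 there.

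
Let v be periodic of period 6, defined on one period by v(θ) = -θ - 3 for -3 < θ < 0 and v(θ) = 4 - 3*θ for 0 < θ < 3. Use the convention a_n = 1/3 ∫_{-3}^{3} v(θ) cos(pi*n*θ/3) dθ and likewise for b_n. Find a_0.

a_0 = 1/3 ∫_{-3}^{3} v(θ) dθ = 1/3 · (-6) = -2.

-2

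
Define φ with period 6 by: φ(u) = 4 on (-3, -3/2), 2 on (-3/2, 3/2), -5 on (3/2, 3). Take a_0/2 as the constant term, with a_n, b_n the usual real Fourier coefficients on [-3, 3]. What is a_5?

a_5 = 1/3 ∫_{-3}^{3} φ(u) cos(5*pi*u/3) du.
Split the integral at the breakpoints.
Directly, an antiderivative of (4) cos(5*pi*u/3) is 12*sin(5*pi*u/3)/(5*pi); evaluating from -3 to -3/2: ∫_{-3}^{-3/2} (4) cos(5*pi*u/3) du = (-12/(5*pi)) - (0) = -12/(5*pi).
Directly, an antiderivative of (2) cos(5*pi*u/3) is 6*sin(5*pi*u/3)/(5*pi); evaluating from -3/2 to 3/2: ∫_{-3/2}^{3/2} (2) cos(5*pi*u/3) du = (6/(5*pi)) - (-6/(5*pi)) = 12/(5*pi).
Directly, an antiderivative of (-5) cos(5*pi*u/3) is -3*sin(5*pi*u/3)/pi; evaluating from 3/2 to 3: ∫_{3/2}^{3} (-5) cos(5*pi*u/3) du = (0) - (-3/pi) = 3/pi.
Summing the pieces and multiplying by (1/3) gives a_5 = 1/pi.

1/pi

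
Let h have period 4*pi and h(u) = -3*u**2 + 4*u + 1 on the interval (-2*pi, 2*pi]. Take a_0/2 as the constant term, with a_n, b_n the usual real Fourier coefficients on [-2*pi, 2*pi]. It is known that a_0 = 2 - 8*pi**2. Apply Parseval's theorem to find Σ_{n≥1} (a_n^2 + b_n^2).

Parseval: a_0^2/2 + Σ_{n≥1} (a_n^2+b_n^2) = (1/(2*pi)) ∫_{-2*pi}^{2*pi} h(u)^2 du = 2 + 80*pi**2/3 + 288*pi**4/5.
Subtract a_0^2/2 = 2*(1 - 4*pi**2)**2: Σ (a_n^2+b_n^2) = 128*pi**2*(5 + 3*pi**2)/15.

128*pi**2*(5 + 3*pi**2)/15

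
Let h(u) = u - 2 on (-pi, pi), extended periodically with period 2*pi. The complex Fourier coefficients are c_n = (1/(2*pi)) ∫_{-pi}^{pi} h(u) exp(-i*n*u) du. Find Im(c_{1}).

Since h is real-valued, Im(c_{1}) = -(1/(2*pi)) ∫_{-pi}^{pi} h(u) sin(u) du = -b_{1}/2.
Integrating by parts (boundary term plus one more integral), an antiderivative of (u - 2) sin(u) is -u*cos(u) + sin(u) + 2*cos(u); evaluating from -pi to pi: ∫_{-pi}^{pi} (u - 2) sin(u) du = (-2 + pi) - (-pi - 2) = 2*pi.
Hence Im(c_{1}) = (-1/(2*pi))·(2*pi) = -1.

-1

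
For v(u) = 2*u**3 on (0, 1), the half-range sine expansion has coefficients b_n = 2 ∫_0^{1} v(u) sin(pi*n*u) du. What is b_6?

(1 - 6*pi**2)/(9*pi**3)

b_6 = 2 ∫_0^{1} (2*u**3) sin(6*pi*u) du.
Integrating by parts three times (tabular method), an antiderivative of (2*u**3) sin(6*pi*u) is -u**3*cos(6*pi*u)/(3*pi) + u**2*sin(6*pi*u)/(6*pi**2) + u*cos(6*pi*u)/(18*pi**3) - sin(6*pi*u)/(108*pi**4); evaluating from 0 to 1: ∫_{0}^{1} (2*u**3) sin(6*pi*u) du = ((1 - 6*pi**2)/(18*pi**3)) - (0) = (1 - 6*pi**2)/(18*pi**3).
Hence b_6 = 2·((1 - 6*pi**2)/(18*pi**3)) = (1 - 6*pi**2)/(9*pi**3).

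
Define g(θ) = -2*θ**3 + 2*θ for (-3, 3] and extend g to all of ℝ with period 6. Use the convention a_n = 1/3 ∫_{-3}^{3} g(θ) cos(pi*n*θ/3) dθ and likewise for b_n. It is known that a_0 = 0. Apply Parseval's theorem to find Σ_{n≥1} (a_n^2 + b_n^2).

20928/35

Parseval: a_0^2/2 + Σ_{n≥1} (a_n^2+b_n^2) = 1/3 ∫_{-3}^{3} g(θ)^2 dθ = 20928/35.
Subtract a_0^2/2 = 0: Σ (a_n^2+b_n^2) = 20928/35.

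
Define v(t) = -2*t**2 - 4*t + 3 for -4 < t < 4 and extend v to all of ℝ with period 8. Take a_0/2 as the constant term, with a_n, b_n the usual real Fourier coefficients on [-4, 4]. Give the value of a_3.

a_3 = 1/4 ∫_{-4}^{4} v(t) cos(3*pi*t/4) dt.
Integrating by parts twice (tabular method), an antiderivative of (-2*t**2 - 4*t + 3) cos(3*pi*t/4) is -8*t**2*sin(3*pi*t/4)/(3*pi) - 16*t*sin(3*pi*t/4)/(3*pi) - 64*t*cos(3*pi*t/4)/(9*pi**2) + 256*sin(3*pi*t/4)/(27*pi**3) + 4*sin(3*pi*t/4)/pi - 64*cos(3*pi*t/4)/(9*pi**2); evaluating from -4 to 4: ∫_{-4}^{4} (-2*t**2 - 4*t + 3) cos(3*pi*t/4) dt = (320/(9*pi**2)) - (-64/(3*pi**2)) = 512/(9*pi**2).
Hence a_3 = (1/4)·(512/(9*pi**2)) = 128/(9*pi**2).

128/(9*pi**2)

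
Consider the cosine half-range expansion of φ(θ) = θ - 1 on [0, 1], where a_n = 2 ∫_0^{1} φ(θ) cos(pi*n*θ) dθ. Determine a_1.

a_1 = 2 ∫_0^{1} (θ - 1) cos(pi*θ) dθ.
Integrating by parts (boundary term plus one more integral), an antiderivative of (θ - 1) cos(pi*θ) is θ*sin(pi*θ)/pi - sin(pi*θ)/pi + cos(pi*θ)/pi**2; evaluating from 0 to 1: ∫_{0}^{1} (θ - 1) cos(pi*θ) dθ = (-1/pi**2) - (pi**(-2)) = -2/pi**2.
Hence a_1 = 2·(-2/pi**2) = -4/pi**2.

-4/pi**2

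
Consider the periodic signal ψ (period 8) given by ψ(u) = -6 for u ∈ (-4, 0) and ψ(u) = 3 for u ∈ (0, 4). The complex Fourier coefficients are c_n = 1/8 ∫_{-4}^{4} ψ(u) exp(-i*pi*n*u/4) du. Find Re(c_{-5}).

0

Since ψ is real-valued, Re(c_{-5}) = 1/8 ∫_{-4}^{4} ψ(u) cos(-5*pi*u/4) du = a_{5}/2.
Split the integral at the breakpoints.
Directly, an antiderivative of (-6) cos(-5*pi*u/4) is -24*sin(5*pi*u/4)/(5*pi); evaluating from -4 to 0: ∫_{-4}^{0} (-6) cos(-5*pi*u/4) du = (0) - (0) = 0.
Directly, an antiderivative of (3) cos(-5*pi*u/4) is 12*sin(5*pi*u/4)/(5*pi); evaluating from 0 to 4: ∫_{0}^{4} (3) cos(-5*pi*u/4) du = (0) - (0) = 0.
So ∫_{-4}^{4} ψ(u) cos(-5*pi*u/4) du = 0.
Hence Re(c_{-5}) = (1/8)·(0) = 0.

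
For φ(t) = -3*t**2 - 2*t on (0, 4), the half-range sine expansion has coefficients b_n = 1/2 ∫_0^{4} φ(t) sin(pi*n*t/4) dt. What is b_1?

-112/pi + 384/pi**3

b_1 = 1/2 ∫_0^{4} (-3*t**2 - 2*t) sin(pi*t/4) dt.
Integrating by parts twice (tabular method), an antiderivative of (-3*t**2 - 2*t) sin(pi*t/4) is 12*t**2*cos(pi*t/4)/pi - 96*t*sin(pi*t/4)/pi**2 + 8*t*cos(pi*t/4)/pi - 32*sin(pi*t/4)/pi**2 - 384*cos(pi*t/4)/pi**3; evaluating from 0 to 4: ∫_{0}^{4} (-3*t**2 - 2*t) sin(pi*t/4) dt = (-224/pi + 384/pi**3) - (-384/pi**3) = -224/pi + 768/pi**3.
Hence b_1 = (1/2)·(-224/pi + 768/pi**3) = -112/pi + 384/pi**3.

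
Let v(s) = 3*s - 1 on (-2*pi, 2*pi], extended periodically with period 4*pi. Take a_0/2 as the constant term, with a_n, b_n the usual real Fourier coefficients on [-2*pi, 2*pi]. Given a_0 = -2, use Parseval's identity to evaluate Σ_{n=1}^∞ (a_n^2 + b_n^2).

24*pi**2

Parseval: a_0^2/2 + Σ_{n≥1} (a_n^2+b_n^2) = (1/(2*pi)) ∫_{-2*pi}^{2*pi} v(s)^2 ds = 2 + 24*pi**2.
Subtract a_0^2/2 = 2: Σ (a_n^2+b_n^2) = 24*pi**2.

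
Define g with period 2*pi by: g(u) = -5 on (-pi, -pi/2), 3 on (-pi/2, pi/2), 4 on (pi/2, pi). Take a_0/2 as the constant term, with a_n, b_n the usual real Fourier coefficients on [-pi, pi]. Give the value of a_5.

7/(5*pi)

a_5 = 1/pi ∫_{-pi}^{pi} g(u) cos(5*u) du.
Split the integral at the breakpoints.
Directly, an antiderivative of (-5) cos(5*u) is -sin(5*u); evaluating from -pi to -pi/2: ∫_{-pi}^{-pi/2} (-5) cos(5*u) du = (1) - (0) = 1.
Directly, an antiderivative of (3) cos(5*u) is 3*sin(5*u)/5; evaluating from -pi/2 to pi/2: ∫_{-pi/2}^{pi/2} (3) cos(5*u) du = (3/5) - (-3/5) = 6/5.
Directly, an antiderivative of (4) cos(5*u) is 4*sin(5*u)/5; evaluating from pi/2 to pi: ∫_{pi/2}^{pi} (4) cos(5*u) du = (0) - (4/5) = -4/5.
Summing the pieces and multiplying by (1/pi) gives a_5 = 7/(5*pi).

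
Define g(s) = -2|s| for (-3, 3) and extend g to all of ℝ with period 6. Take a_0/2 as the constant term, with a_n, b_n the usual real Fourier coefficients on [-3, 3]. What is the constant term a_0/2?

a_0 = 1/3 ∫_{-3}^{3} g(s) ds = 1/3 · (-18) = -6.
So the constant term a_0/2 = -3.

-3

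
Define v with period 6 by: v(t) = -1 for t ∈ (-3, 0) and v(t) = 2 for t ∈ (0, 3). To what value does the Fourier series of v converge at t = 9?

1/2

t = 9 differs from t = 3 by 1 full period(s), and the series is 6-periodic.
At t = 3 the one-sided limits are v(3^-) = 2 and v(3^+) = -1.
By Dirichlet's theorem the series converges to their average, [(2) + (-1)]/2 = 1/2.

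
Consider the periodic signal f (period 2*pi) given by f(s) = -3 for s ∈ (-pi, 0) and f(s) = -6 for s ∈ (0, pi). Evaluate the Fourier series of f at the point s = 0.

At s = 0 the one-sided limits are f(0^-) = -3 and f(0^+) = -6.
By Dirichlet's theorem the series converges to their average, [(-3) + (-6)]/2 = -9/2.

-9/2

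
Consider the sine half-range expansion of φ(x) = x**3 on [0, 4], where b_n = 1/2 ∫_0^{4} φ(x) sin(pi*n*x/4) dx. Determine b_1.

-768/pi**3 + 128/pi

b_1 = 1/2 ∫_0^{4} (x**3) sin(pi*x/4) dx.
Integrating by parts three times (tabular method), an antiderivative of (x**3) sin(pi*x/4) is -4*x**3*cos(pi*x/4)/pi + 48*x**2*sin(pi*x/4)/pi**2 + 384*x*cos(pi*x/4)/pi**3 - 1536*sin(pi*x/4)/pi**4; evaluating from 0 to 4: ∫_{0}^{4} (x**3) sin(pi*x/4) dx = (-1536/pi**3 + 256/pi) - (0) = -1536/pi**3 + 256/pi.
Hence b_1 = (1/2)·(-1536/pi**3 + 256/pi) = -768/pi**3 + 128/pi.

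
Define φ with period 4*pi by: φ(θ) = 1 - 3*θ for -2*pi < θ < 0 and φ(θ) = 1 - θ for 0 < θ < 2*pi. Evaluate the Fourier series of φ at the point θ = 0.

1

φ is continuous at θ = 0 with value 1, so the series converges to 1 there.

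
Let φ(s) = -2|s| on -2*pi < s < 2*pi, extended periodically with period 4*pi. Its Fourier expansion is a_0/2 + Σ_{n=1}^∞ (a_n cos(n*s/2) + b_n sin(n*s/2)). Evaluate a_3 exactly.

a_3 = (1/(2*pi)) ∫_{-2*pi}^{2*pi} φ(s) cos(3*s/2) ds.
φ is even and cos(3*s/2) is even, so the integrand is even and a_3 = 1/pi ∫_0^{2*pi} φ(s) cos(3*s/2) ds.
Integrating by parts (boundary term plus one more integral), an antiderivative of (-2*s) cos(3*s/2) is -4*s*sin(3*s/2)/3 - 8*cos(3*s/2)/9; evaluating from 0 to 2*pi: ∫_{0}^{2*pi} (-2*s) cos(3*s/2) ds = (8/9) - (-8/9) = 16/9.
Hence a_3 = (1/pi)·(16/9) = 16/(9*pi).

16/(9*pi)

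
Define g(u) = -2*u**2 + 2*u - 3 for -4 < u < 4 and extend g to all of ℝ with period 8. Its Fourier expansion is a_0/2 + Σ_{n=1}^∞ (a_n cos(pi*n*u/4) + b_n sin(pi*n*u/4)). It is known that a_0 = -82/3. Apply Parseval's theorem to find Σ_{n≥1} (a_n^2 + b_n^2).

10112/45

Parseval: a_0^2/2 + Σ_{n≥1} (a_n^2+b_n^2) = 1/4 ∫_{-4}^{4} g(u)^2 du = 8974/15.
Subtract a_0^2/2 = 3362/9: Σ (a_n^2+b_n^2) = 10112/45.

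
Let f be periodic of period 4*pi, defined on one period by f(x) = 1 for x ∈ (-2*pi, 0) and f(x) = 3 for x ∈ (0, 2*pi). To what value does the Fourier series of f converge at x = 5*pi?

x = 5*pi differs from x = pi by 1 full period(s), and the series is 4*pi-periodic.
f is continuous at x = pi with value 3, so the series converges to 3 there.

3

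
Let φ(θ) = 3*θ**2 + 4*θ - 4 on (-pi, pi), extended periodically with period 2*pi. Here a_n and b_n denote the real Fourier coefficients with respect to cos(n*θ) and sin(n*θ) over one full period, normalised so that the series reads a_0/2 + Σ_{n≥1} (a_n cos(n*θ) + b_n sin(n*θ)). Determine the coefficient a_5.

a_5 = 1/pi ∫_{-pi}^{pi} φ(θ) cos(5*θ) dθ.
Integrating by parts twice (tabular method), an antiderivative of (3*θ**2 + 4*θ - 4) cos(5*θ) is 3*θ**2*sin(5*θ)/5 + 4*θ*sin(5*θ)/5 + 6*θ*cos(5*θ)/25 - 106*sin(5*θ)/125 + 4*cos(5*θ)/25; evaluating from -pi to pi: ∫_{-pi}^{pi} (3*θ**2 + 4*θ - 4) cos(5*θ) dθ = (-6*pi/25 - 4/25) - (-4/25 + 6*pi/25) = -12*pi/25.
Hence a_5 = (1/pi)·(-12*pi/25) = -12/25.

-12/25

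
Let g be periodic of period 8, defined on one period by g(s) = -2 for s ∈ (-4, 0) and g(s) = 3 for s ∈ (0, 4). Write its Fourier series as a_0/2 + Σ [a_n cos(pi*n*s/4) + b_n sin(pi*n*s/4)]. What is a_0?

a_0 = 1/4 ∫_{-4}^{4} g(s) ds = 1/4 · (4) = 1.

1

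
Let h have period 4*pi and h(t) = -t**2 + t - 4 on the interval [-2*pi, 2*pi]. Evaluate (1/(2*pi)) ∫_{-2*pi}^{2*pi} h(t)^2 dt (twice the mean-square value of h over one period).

(1/(2*pi)) ∫_{-2*pi}^{2*pi} h(t)^2 dt = (1/(2*pi)) · (64*pi + 48*pi**3 + 64*pi**5/5) = 32 + 24*pi**2 + 32*pi**4/5.

32 + 24*pi**2 + 32*pi**4/5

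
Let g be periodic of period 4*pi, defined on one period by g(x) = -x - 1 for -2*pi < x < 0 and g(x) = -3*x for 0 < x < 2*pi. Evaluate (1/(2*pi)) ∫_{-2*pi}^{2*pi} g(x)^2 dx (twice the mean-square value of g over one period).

-2*pi + 1 + 40*pi**2/3

(1/(2*pi)) ∫_{-2*pi}^{2*pi} g(x)^2 dx = (1/(2*pi)) · (2*pi*(-6*pi + 3 + 40*pi**2)/3) = -2*pi + 1 + 40*pi**2/3.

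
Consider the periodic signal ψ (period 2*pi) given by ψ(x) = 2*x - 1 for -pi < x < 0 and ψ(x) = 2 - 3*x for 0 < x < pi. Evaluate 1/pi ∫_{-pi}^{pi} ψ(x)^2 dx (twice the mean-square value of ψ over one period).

1/pi ∫_{-pi}^{pi} ψ(x)^2 dx = 1/pi · (pi*(-12*pi + 15 + 13*pi**2)/3) = -4*pi + 5 + 13*pi**2/3.

-4*pi + 5 + 13*pi**2/3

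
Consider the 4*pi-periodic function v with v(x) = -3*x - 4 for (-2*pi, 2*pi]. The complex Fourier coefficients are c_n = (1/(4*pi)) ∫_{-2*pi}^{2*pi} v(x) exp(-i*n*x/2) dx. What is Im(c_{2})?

-3

Since v is real-valued, Im(c_{2}) = -(1/(4*pi)) ∫_{-2*pi}^{2*pi} v(x) sin(x) dx = -b_{2}/2.
Integrating by parts (boundary term plus one more integral), an antiderivative of (-3*x - 4) sin(x) is 3*x*cos(x) - 3*sin(x) + 4*cos(x); evaluating from -2*pi to 2*pi: ∫_{-2*pi}^{2*pi} (-3*x - 4) sin(x) dx = (4 + 6*pi) - (4 - 6*pi) = 12*pi.
Hence Im(c_{2}) = (-1/(4*pi))·(12*pi) = -3.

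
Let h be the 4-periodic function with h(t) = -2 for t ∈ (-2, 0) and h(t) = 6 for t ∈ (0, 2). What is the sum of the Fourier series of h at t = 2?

t = 2 differs from t = -2 by 1 full period(s), and the series is 4-periodic.
At t = -2 the one-sided limits are h(-2^-) = 6 and h(-2^+) = -2.
By Dirichlet's theorem the series converges to their average, [(6) + (-2)]/2 = 2.

2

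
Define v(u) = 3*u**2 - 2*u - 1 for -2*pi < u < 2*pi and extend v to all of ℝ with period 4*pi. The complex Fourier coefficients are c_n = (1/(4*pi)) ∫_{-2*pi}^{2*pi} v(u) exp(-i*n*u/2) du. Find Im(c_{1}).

Since v is real-valued, Im(c_{1}) = -(1/(4*pi)) ∫_{-2*pi}^{2*pi} v(u) sin(u/2) du = -b_{1}/2.
Integrating by parts twice (tabular method), an antiderivative of (3*u**2 - 2*u - 1) sin(u/2) is -6*u**2*cos(u/2) + 24*u*sin(u/2) + 4*u*cos(u/2) - 8*sin(u/2) + 50*cos(u/2); evaluating from -2*pi to 2*pi: ∫_{-2*pi}^{2*pi} (3*u**2 - 2*u - 1) sin(u/2) du = (-50 - 8*pi + 24*pi**2) - (-50 + 8*pi + 24*pi**2) = -16*pi.
Hence Im(c_{1}) = (-1/(4*pi))·(-16*pi) = 4.

4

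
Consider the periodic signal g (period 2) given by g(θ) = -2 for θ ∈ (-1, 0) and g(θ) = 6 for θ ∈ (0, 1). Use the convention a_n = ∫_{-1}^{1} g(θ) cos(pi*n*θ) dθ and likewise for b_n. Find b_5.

16/(5*pi)

b_5 = ∫_{-1}^{1} g(θ) sin(5*pi*θ) dθ.
Split the integral at the breakpoints.
Directly, an antiderivative of (-2) sin(5*pi*θ) is 2*cos(5*pi*θ)/(5*pi); evaluating from -1 to 0: ∫_{-1}^{0} (-2) sin(5*pi*θ) dθ = (2/(5*pi)) - (-2/(5*pi)) = 4/(5*pi).
Directly, an antiderivative of (6) sin(5*pi*θ) is -6*cos(5*pi*θ)/(5*pi); evaluating from 0 to 1: ∫_{0}^{1} (6) sin(5*pi*θ) dθ = (6/(5*pi)) - (-6/(5*pi)) = 12/(5*pi).
Summing the pieces gives b_5 = 16/(5*pi).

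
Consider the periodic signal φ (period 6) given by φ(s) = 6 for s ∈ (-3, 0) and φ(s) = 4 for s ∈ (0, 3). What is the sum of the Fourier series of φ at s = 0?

At s = 0 the one-sided limits are φ(0^-) = 6 and φ(0^+) = 4.
By Dirichlet's theorem the series converges to their average, [(6) + (4)]/2 = 5.

5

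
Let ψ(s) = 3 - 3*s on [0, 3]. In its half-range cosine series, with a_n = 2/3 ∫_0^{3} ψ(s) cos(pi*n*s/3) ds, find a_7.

36/(49*pi**2)

a_7 = 2/3 ∫_0^{3} (3 - 3*s) cos(7*pi*s/3) ds.
Integrating by parts (boundary term plus one more integral), an antiderivative of (3 - 3*s) cos(7*pi*s/3) is -9*s*sin(7*pi*s/3)/(7*pi) + 9*sin(7*pi*s/3)/(7*pi) - 27*cos(7*pi*s/3)/(49*pi**2); evaluating from 0 to 3: ∫_{0}^{3} (3 - 3*s) cos(7*pi*s/3) ds = (27/(49*pi**2)) - (-27/(49*pi**2)) = 54/(49*pi**2).
Hence a_7 = (2/3)·(54/(49*pi**2)) = 36/(49*pi**2).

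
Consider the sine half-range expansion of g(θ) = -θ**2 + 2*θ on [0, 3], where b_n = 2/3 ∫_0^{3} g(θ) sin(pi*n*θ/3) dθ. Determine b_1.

b_1 = 2/3 ∫_0^{3} (-θ**2 + 2*θ) sin(pi*θ/3) dθ.
Integrating by parts twice (tabular method), an antiderivative of (-θ**2 + 2*θ) sin(pi*θ/3) is 3*θ**2*cos(pi*θ/3)/pi - 18*θ*sin(pi*θ/3)/pi**2 - 6*θ*cos(pi*θ/3)/pi + 18*sin(pi*θ/3)/pi**2 - 54*cos(pi*θ/3)/pi**3; evaluating from 0 to 3: ∫_{0}^{3} (-θ**2 + 2*θ) sin(pi*θ/3) dθ = (-9/pi + 54/pi**3) - (-54/pi**3) = -9/pi + 108/pi**3.
Hence b_1 = (2/3)·(-9/pi + 108/pi**3) = -6/pi + 72/pi**3.

-6/pi + 72/pi**3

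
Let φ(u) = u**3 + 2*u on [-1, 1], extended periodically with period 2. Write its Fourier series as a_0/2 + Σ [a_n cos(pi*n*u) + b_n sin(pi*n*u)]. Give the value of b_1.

-12/pi**3 + 6/pi

b_1 = ∫_{-1}^{1} φ(u) sin(pi*u) du.
φ is odd and sin(pi*u) is odd, so the integrand is even and b_1 = 2 ∫_0^{1} φ(u) sin(pi*u) du.
Integrating by parts three times (tabular method), an antiderivative of (u**3 + 2*u) sin(pi*u) is -u**3*cos(pi*u)/pi + 3*u**2*sin(pi*u)/pi**2 - 2*u*cos(pi*u)/pi + 6*u*cos(pi*u)/pi**3 - 6*sin(pi*u)/pi**4 + 2*sin(pi*u)/pi**2; evaluating from 0 to 1: ∫_{0}^{1} (u**3 + 2*u) sin(pi*u) du = (-6/pi**3 + 3/pi) - (0) = -6/pi**3 + 3/pi.
Hence b_1 = 2·(-6/pi**3 + 3/pi) = -12/pi**3 + 6/pi.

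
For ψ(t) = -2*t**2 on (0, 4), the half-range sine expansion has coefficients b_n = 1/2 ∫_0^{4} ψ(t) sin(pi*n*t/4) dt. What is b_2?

b_2 = 1/2 ∫_0^{4} (-2*t**2) sin(pi*t/2) dt.
Integrating by parts twice (tabular method), an antiderivative of (-2*t**2) sin(pi*t/2) is 4*t**2*cos(pi*t/2)/pi - 16*t*sin(pi*t/2)/pi**2 - 32*cos(pi*t/2)/pi**3; evaluating from 0 to 4: ∫_{0}^{4} (-2*t**2) sin(pi*t/2) dt = (-32/pi**3 + 64/pi) - (-32/pi**3) = 64/pi.
Hence b_2 = (1/2)·(64/pi) = 32/pi.

32/pi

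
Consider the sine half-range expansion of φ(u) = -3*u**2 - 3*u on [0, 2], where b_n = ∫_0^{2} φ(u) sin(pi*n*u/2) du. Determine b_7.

12*(8 - 147*pi**2)/(343*pi**3)

b_7 = ∫_0^{2} (-3*u**2 - 3*u) sin(7*pi*u/2) du.
Integrating by parts twice (tabular method), an antiderivative of (-3*u**2 - 3*u) sin(7*pi*u/2) is 6*u**2*cos(7*pi*u/2)/(7*pi) - 24*u*sin(7*pi*u/2)/(49*pi**2) + 6*u*cos(7*pi*u/2)/(7*pi) - 12*sin(7*pi*u/2)/(49*pi**2) - 48*cos(7*pi*u/2)/(343*pi**3); evaluating from 0 to 2: ∫_{0}^{2} (-3*u**2 - 3*u) sin(7*pi*u/2) du = (12*(4 - 147*pi**2)/(343*pi**3)) - (-48/(343*pi**3)) = 12*(8 - 147*pi**2)/(343*pi**3).
Hence b_7 = 12*(8 - 147*pi**2)/(343*pi**3).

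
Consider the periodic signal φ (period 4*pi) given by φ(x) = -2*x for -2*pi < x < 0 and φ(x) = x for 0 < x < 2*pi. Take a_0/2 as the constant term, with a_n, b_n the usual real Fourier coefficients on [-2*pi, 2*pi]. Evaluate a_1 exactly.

-12/pi

a_1 = (1/(2*pi)) ∫_{-2*pi}^{2*pi} φ(x) cos(x/2) dx.
Split the integral at the breakpoints.
Integrating by parts (boundary term plus one more integral), an antiderivative of (-2*x) cos(x/2) is -4*x*sin(x/2) - 8*cos(x/2); evaluating from -2*pi to 0: ∫_{-2*pi}^{0} (-2*x) cos(x/2) dx = (-8) - (8) = -16.
Integrating by parts (boundary term plus one more integral), an antiderivative of (x) cos(x/2) is 2*x*sin(x/2) + 4*cos(x/2); evaluating from 0 to 2*pi: ∫_{0}^{2*pi} (x) cos(x/2) dx = (-4) - (4) = -8.
Summing the pieces and multiplying by (1/(2*pi)) gives a_1 = -12/pi.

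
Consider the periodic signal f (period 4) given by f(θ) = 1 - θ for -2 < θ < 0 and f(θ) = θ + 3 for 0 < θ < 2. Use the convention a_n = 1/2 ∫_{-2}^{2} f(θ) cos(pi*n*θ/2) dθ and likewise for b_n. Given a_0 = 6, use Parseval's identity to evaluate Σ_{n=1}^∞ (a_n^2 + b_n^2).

Parseval: a_0^2/2 + Σ_{n≥1} (a_n^2+b_n^2) = 1/2 ∫_{-2}^{2} f(θ)^2 dθ = 62/3.
Subtract a_0^2/2 = 18: Σ (a_n^2+b_n^2) = 8/3.

8/3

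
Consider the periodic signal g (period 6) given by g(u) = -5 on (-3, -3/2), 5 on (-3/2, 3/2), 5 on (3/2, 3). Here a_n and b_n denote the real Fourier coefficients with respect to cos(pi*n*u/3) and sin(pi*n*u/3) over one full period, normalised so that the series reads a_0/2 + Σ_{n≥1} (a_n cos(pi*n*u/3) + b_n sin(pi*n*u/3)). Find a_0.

5

a_0 = 1/3 ∫_{-3}^{3} g(u) du = 1/3 · (15) = 5.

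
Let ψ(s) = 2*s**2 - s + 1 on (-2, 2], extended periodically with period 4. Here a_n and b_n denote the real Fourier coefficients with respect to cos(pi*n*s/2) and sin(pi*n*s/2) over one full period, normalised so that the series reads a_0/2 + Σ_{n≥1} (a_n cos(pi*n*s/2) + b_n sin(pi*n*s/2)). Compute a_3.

a_3 = 1/2 ∫_{-2}^{2} ψ(s) cos(3*pi*s/2) ds.
Integrating by parts twice (tabular method), an antiderivative of (2*s**2 - s + 1) cos(3*pi*s/2) is 4*s**2*sin(3*pi*s/2)/(3*pi) - 2*s*sin(3*pi*s/2)/(3*pi) + 16*s*cos(3*pi*s/2)/(9*pi**2) - 32*sin(3*pi*s/2)/(27*pi**3) + 2*sin(3*pi*s/2)/(3*pi) - 4*cos(3*pi*s/2)/(9*pi**2); evaluating from -2 to 2: ∫_{-2}^{2} (2*s**2 - s + 1) cos(3*pi*s/2) ds = (-28/(9*pi**2)) - (4/pi**2) = -64/(9*pi**2).
Hence a_3 = (1/2)·(-64/(9*pi**2)) = -32/(9*pi**2).

-32/(9*pi**2)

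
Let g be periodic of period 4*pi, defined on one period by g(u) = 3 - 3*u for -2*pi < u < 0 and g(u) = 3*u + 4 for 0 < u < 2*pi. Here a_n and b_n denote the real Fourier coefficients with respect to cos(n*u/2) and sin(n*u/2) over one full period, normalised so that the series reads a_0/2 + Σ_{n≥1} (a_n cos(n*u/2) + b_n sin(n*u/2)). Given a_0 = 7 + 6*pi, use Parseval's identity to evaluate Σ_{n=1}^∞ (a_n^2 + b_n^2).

1/2 + 6*pi**2

Parseval: a_0^2/2 + Σ_{n≥1} (a_n^2+b_n^2) = (1/(2*pi)) ∫_{-2*pi}^{2*pi} g(u)^2 du = 25 + 42*pi + 24*pi**2.
Subtract a_0^2/2 = (7 + 6*pi)**2/2: Σ (a_n^2+b_n^2) = 1/2 + 6*pi**2.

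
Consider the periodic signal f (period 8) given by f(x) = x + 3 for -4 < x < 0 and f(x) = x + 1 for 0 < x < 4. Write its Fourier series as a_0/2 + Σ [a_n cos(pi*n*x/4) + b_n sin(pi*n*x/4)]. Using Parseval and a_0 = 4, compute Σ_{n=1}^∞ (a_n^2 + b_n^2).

14/3

Parseval: a_0^2/2 + Σ_{n≥1} (a_n^2+b_n^2) = 1/4 ∫_{-4}^{4} f(x)^2 dx = 38/3.
Subtract a_0^2/2 = 8: Σ (a_n^2+b_n^2) = 14/3.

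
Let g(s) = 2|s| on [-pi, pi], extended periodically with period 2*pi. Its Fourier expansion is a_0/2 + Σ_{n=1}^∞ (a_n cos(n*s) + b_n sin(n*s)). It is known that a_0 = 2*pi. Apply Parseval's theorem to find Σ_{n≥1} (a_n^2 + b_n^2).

Parseval: a_0^2/2 + Σ_{n≥1} (a_n^2+b_n^2) = 1/pi ∫_{-pi}^{pi} g(s)^2 ds = 8*pi**2/3.
Subtract a_0^2/2 = 2*pi**2: Σ (a_n^2+b_n^2) = 2*pi**2/3.

2*pi**2/3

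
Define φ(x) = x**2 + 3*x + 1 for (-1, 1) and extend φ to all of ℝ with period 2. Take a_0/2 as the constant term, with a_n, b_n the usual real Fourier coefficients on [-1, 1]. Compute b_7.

6/(7*pi)

b_7 = ∫_{-1}^{1} φ(x) sin(7*pi*x) dx.
Integrating by parts twice (tabular method), an antiderivative of (x**2 + 3*x + 1) sin(7*pi*x) is -x**2*cos(7*pi*x)/(7*pi) + 2*x*sin(7*pi*x)/(49*pi**2) - 3*x*cos(7*pi*x)/(7*pi) + 3*sin(7*pi*x)/(49*pi**2) - cos(7*pi*x)/(7*pi) + 2*cos(7*pi*x)/(343*pi**3); evaluating from -1 to 1: ∫_{-1}^{1} (x**2 + 3*x + 1) sin(7*pi*x) dx = ((-2 + 245*pi**2)/(343*pi**3)) - ((-49*pi**2 - 2)/(343*pi**3)) = 6/(7*pi).
Hence b_7 = 6/(7*pi).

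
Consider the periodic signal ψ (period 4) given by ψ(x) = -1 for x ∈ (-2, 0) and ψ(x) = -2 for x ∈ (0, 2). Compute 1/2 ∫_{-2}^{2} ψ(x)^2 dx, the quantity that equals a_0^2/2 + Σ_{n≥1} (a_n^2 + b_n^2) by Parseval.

5

1/2 ∫_{-2}^{2} ψ(x)^2 dx = 1/2 · (10) = 5.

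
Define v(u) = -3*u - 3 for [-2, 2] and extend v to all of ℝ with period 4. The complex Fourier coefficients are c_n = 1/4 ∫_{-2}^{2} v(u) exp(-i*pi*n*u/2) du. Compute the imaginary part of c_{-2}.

Since v is real-valued, Im(c_{-2}) = -1/4 ∫_{-2}^{2} v(u) sin(-pi*u) du = b_{2}/2.
Integrating by parts (boundary term plus one more integral), an antiderivative of (-3*u - 3) sin(-pi*u) is -3*u*cos(pi*u)/pi + 3*sin(pi*u)/pi**2 - 3*cos(pi*u)/pi; evaluating from -2 to 2: ∫_{-2}^{2} (-3*u - 3) sin(-pi*u) du = (-9/pi) - (3/pi) = -12/pi.
Hence Im(c_{-2}) = (-1/4)·(-12/pi) = 3/pi.

3/pi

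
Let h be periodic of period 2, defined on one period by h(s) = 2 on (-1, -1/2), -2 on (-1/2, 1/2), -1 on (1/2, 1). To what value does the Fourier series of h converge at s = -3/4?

h is continuous at s = -3/4 with value 2, so the series converges to 2 there.

2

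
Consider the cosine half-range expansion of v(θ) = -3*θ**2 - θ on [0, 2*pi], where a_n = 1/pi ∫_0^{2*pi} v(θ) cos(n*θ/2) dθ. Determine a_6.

-4/3

a_6 = 1/pi ∫_0^{2*pi} (-3*θ**2 - θ) cos(3*θ) dθ.
Integrating by parts twice (tabular method), an antiderivative of (-3*θ**2 - θ) cos(3*θ) is -θ**2*sin(3*θ) - θ*sin(3*θ)/3 - 2*θ*cos(3*θ)/3 + 2*sin(3*θ)/9 - cos(3*θ)/9; evaluating from 0 to 2*pi: ∫_{0}^{2*pi} (-3*θ**2 - θ) cos(3*θ) dθ = (-4*pi/3 - 1/9) - (-1/9) = -4*pi/3.
Hence a_6 = (1/pi)·(-4*pi/3) = -4/3.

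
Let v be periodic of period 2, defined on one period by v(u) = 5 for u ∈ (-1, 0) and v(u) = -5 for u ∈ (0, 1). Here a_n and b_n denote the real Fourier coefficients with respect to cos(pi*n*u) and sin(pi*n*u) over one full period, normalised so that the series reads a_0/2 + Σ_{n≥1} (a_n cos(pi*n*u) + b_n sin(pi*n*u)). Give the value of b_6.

0

b_6 = ∫_{-1}^{1} v(u) sin(6*pi*u) du.
v is odd and sin(6*pi*u) is odd, so the integrand is even and b_6 = 2 ∫_0^{1} v(u) sin(6*pi*u) du.
Directly, an antiderivative of (-5) sin(6*pi*u) is 5*cos(6*pi*u)/(6*pi); evaluating from 0 to 1: ∫_{0}^{1} (-5) sin(6*pi*u) du = (5/(6*pi)) - (5/(6*pi)) = 0.
Hence b_6 = 2·(0) = 0.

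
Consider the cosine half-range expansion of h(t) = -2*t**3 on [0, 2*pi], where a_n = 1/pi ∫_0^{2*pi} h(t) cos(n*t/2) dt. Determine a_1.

-384/pi + 96*pi

a_1 = 1/pi ∫_0^{2*pi} (-2*t**3) cos(t/2) dt.
Integrating by parts three times (tabular method), an antiderivative of (-2*t**3) cos(t/2) is -4*t**3*sin(t/2) - 24*t**2*cos(t/2) + 96*t*sin(t/2) + 192*cos(t/2); evaluating from 0 to 2*pi: ∫_{0}^{2*pi} (-2*t**3) cos(t/2) dt = (-192 + 96*pi**2) - (192) = -384 + 96*pi**2.
Hence a_1 = (1/pi)·(-384 + 96*pi**2) = -384/pi + 96*pi.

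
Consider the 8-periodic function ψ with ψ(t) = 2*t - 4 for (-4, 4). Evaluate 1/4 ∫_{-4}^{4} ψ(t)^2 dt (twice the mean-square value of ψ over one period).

224/3

1/4 ∫_{-4}^{4} ψ(t)^2 dt = 1/4 · (896/3) = 224/3.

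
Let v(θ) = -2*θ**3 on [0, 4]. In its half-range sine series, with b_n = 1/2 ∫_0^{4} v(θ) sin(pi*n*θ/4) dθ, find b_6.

b_6 = 1/2 ∫_0^{4} (-2*θ**3) sin(3*pi*θ/2) dθ.
Integrating by parts three times (tabular method), an antiderivative of (-2*θ**3) sin(3*pi*θ/2) is 4*θ**3*cos(3*pi*θ/2)/(3*pi) - 8*θ**2*sin(3*pi*θ/2)/(3*pi**2) - 32*θ*cos(3*pi*θ/2)/(9*pi**3) + 64*sin(3*pi*θ/2)/(27*pi**4); evaluating from 0 to 4: ∫_{0}^{4} (-2*θ**3) sin(3*pi*θ/2) dθ = (128*(-1 + 6*pi**2)/(9*pi**3)) - (0) = 128*(-1 + 6*pi**2)/(9*pi**3).
Hence b_6 = (1/2)·(128*(-1 + 6*pi**2)/(9*pi**3)) = 64*(-1 + 6*pi**2)/(9*pi**3).

64*(-1 + 6*pi**2)/(9*pi**3)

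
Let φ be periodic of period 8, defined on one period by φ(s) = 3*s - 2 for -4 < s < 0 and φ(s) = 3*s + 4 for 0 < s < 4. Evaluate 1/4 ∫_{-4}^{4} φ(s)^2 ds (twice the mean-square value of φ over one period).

188

1/4 ∫_{-4}^{4} φ(s)^2 ds = 1/4 · (752) = 188.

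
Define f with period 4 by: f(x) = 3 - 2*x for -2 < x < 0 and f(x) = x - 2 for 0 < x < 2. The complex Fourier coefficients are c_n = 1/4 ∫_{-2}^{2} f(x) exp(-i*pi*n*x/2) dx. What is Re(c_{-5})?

Since f is real-valued, Re(c_{-5}) = 1/4 ∫_{-2}^{2} f(x) cos(-5*pi*x/2) dx = a_{5}/2.
Split the integral at the breakpoints.
Integrating by parts (boundary term plus one more integral), an antiderivative of (3 - 2*x) cos(-5*pi*x/2) is -4*x*sin(5*pi*x/2)/(5*pi) + 6*sin(5*pi*x/2)/(5*pi) - 8*cos(5*pi*x/2)/(25*pi**2); evaluating from -2 to 0: ∫_{-2}^{0} (3 - 2*x) cos(-5*pi*x/2) dx = (-8/(25*pi**2)) - (8/(25*pi**2)) = -16/(25*pi**2).
Integrating by parts (boundary term plus one more integral), an antiderivative of (x - 2) cos(-5*pi*x/2) is 2*x*sin(5*pi*x/2)/(5*pi) - 4*sin(5*pi*x/2)/(5*pi) + 4*cos(5*pi*x/2)/(25*pi**2); evaluating from 0 to 2: ∫_{0}^{2} (x - 2) cos(-5*pi*x/2) dx = (-4/(25*pi**2)) - (4/(25*pi**2)) = -8/(25*pi**2).
So ∫_{-2}^{2} f(x) cos(-5*pi*x/2) dx = -24/(25*pi**2).
Hence Re(c_{-5}) = (1/4)·(-24/(25*pi**2)) = -6/(25*pi**2).

-6/(25*pi**2)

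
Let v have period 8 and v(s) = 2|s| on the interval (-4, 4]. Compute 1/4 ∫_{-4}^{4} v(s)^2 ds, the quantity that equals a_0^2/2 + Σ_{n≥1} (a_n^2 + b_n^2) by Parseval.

128/3

1/4 ∫_{-4}^{4} v(s)^2 ds = 1/4 · (512/3) = 128/3.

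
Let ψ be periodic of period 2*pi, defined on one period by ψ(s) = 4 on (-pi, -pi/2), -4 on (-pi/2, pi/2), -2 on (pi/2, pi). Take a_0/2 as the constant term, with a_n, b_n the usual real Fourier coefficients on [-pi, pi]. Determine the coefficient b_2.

6/pi

b_2 = 1/pi ∫_{-pi}^{pi} ψ(s) sin(2*s) ds.
Split the integral at the breakpoints.
Directly, an antiderivative of (4) sin(2*s) is -2*cos(2*s); evaluating from -pi to -pi/2: ∫_{-pi}^{-pi/2} (4) sin(2*s) ds = (2) - (-2) = 4.
Directly, an antiderivative of (-4) sin(2*s) is 2*cos(2*s); evaluating from -pi/2 to pi/2: ∫_{-pi/2}^{pi/2} (-4) sin(2*s) ds = (-2) - (-2) = 0.
Directly, an antiderivative of (-2) sin(2*s) is cos(2*s); evaluating from pi/2 to pi: ∫_{pi/2}^{pi} (-2) sin(2*s) ds = (1) - (-1) = 2.
Summing the pieces and multiplying by (1/pi) gives b_2 = 6/pi.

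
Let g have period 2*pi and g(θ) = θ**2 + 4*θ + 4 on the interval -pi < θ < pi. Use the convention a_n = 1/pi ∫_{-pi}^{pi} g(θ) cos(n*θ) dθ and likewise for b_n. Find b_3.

b_3 = 1/pi ∫_{-pi}^{pi} g(θ) sin(3*θ) dθ.
Integrating by parts twice (tabular method), an antiderivative of (θ**2 + 4*θ + 4) sin(3*θ) is -θ**2*cos(3*θ)/3 + 2*θ*sin(3*θ)/9 - 4*θ*cos(3*θ)/3 + 4*sin(3*θ)/9 - 34*cos(3*θ)/27; evaluating from -pi to pi: ∫_{-pi}^{pi} (θ**2 + 4*θ + 4) sin(3*θ) dθ = (34/27 + pi**2/3 + 4*pi/3) - (-4*pi/3 + 34/27 + pi**2/3) = 8*pi/3.
Hence b_3 = (1/pi)·(8*pi/3) = 8/3.

8/3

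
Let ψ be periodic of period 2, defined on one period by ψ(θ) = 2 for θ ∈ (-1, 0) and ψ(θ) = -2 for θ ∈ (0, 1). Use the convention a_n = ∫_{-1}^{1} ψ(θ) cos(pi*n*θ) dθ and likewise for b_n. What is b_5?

-8/(5*pi)

b_5 = ∫_{-1}^{1} ψ(θ) sin(5*pi*θ) dθ.
ψ is odd and sin(5*pi*θ) is odd, so the integrand is even and b_5 = 2 ∫_0^{1} ψ(θ) sin(5*pi*θ) dθ.
Directly, an antiderivative of (-2) sin(5*pi*θ) is 2*cos(5*pi*θ)/(5*pi); evaluating from 0 to 1: ∫_{0}^{1} (-2) sin(5*pi*θ) dθ = (-2/(5*pi)) - (2/(5*pi)) = -4/(5*pi).
Hence b_5 = 2·(-4/(5*pi)) = -8/(5*pi).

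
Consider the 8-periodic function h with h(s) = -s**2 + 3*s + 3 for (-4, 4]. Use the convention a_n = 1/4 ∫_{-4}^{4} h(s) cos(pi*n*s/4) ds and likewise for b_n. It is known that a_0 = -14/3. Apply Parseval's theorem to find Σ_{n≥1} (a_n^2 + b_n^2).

6368/45

Parseval: a_0^2/2 + Σ_{n≥1} (a_n^2+b_n^2) = 1/4 ∫_{-4}^{4} h(s)^2 ds = 762/5.
Subtract a_0^2/2 = 98/9: Σ (a_n^2+b_n^2) = 6368/45.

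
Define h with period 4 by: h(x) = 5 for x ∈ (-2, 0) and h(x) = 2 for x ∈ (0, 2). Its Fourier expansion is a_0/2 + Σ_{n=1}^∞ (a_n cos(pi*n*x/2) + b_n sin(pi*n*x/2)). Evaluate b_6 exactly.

b_6 = 1/2 ∫_{-2}^{2} h(x) sin(3*pi*x) dx.
Split the integral at the breakpoints.
Directly, an antiderivative of (5) sin(3*pi*x) is -5*cos(3*pi*x)/(3*pi); evaluating from -2 to 0: ∫_{-2}^{0} (5) sin(3*pi*x) dx = (-5/(3*pi)) - (-5/(3*pi)) = 0.
Directly, an antiderivative of (2) sin(3*pi*x) is -2*cos(3*pi*x)/(3*pi); evaluating from 0 to 2: ∫_{0}^{2} (2) sin(3*pi*x) dx = (-2/(3*pi)) - (-2/(3*pi)) = 0.
Summing the pieces and multiplying by (1/2) gives b_6 = 0.

0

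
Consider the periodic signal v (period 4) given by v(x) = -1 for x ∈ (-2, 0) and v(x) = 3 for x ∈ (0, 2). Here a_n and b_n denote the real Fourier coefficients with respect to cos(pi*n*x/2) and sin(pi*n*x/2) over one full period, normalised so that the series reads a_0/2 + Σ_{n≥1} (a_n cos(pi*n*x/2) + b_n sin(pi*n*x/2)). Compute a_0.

a_0 = 1/2 ∫_{-2}^{2} v(x) dx = 1/2 · (4) = 2.

2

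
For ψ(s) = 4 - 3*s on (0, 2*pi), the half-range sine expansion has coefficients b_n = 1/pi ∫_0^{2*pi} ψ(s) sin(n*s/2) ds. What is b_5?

b_5 = 1/pi ∫_0^{2*pi} (4 - 3*s) sin(5*s/2) ds.
Integrating by parts (boundary term plus one more integral), an antiderivative of (4 - 3*s) sin(5*s/2) is 6*s*cos(5*s/2)/5 - 12*sin(5*s/2)/25 - 8*cos(5*s/2)/5; evaluating from 0 to 2*pi: ∫_{0}^{2*pi} (4 - 3*s) sin(5*s/2) ds = (8/5 - 12*pi/5) - (-8/5) = 16/5 - 12*pi/5.
Hence b_5 = (1/pi)·(16/5 - 12*pi/5) = 4*(4 - 3*pi)/(5*pi).

4*(4 - 3*pi)/(5*pi)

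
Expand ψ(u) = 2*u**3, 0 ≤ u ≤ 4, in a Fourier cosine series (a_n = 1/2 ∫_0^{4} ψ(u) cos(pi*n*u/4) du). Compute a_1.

768*(4 - pi**2)/pi**4

a_1 = 1/2 ∫_0^{4} (2*u**3) cos(pi*u/4) du.
Integrating by parts three times (tabular method), an antiderivative of (2*u**3) cos(pi*u/4) is 8*u**3*sin(pi*u/4)/pi + 96*u**2*cos(pi*u/4)/pi**2 - 768*u*sin(pi*u/4)/pi**3 - 3072*cos(pi*u/4)/pi**4; evaluating from 0 to 4: ∫_{0}^{4} (2*u**3) cos(pi*u/4) du = (1536*(2 - pi**2)/pi**4) - (-3072/pi**4) = 1536*(4 - pi**2)/pi**4.
Hence a_1 = (1/2)·(1536*(4 - pi**2)/pi**4) = 768*(4 - pi**2)/pi**4.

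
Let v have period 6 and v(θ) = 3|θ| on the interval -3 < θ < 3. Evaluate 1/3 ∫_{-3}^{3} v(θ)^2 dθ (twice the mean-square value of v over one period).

54

1/3 ∫_{-3}^{3} v(θ)^2 dθ = 1/3 · (162) = 54.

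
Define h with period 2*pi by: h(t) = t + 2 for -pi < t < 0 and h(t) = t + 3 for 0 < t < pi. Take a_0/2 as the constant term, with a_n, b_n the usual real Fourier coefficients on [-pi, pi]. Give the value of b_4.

-1/2

b_4 = 1/pi ∫_{-pi}^{pi} h(t) sin(4*t) dt.
Split the integral at the breakpoints.
Integrating by parts (boundary term plus one more integral), an antiderivative of (t + 2) sin(4*t) is -t*cos(4*t)/4 + sin(4*t)/16 - cos(4*t)/2; evaluating from -pi to 0: ∫_{-pi}^{0} (t + 2) sin(4*t) dt = (-1/2) - (-1/2 + pi/4) = -pi/4.
Integrating by parts (boundary term plus one more integral), an antiderivative of (t + 3) sin(4*t) is -t*cos(4*t)/4 + sin(4*t)/16 - 3*cos(4*t)/4; evaluating from 0 to pi: ∫_{0}^{pi} (t + 3) sin(4*t) dt = (-pi/4 - 3/4) - (-3/4) = -pi/4.
Summing the pieces and multiplying by (1/pi) gives b_4 = -1/2.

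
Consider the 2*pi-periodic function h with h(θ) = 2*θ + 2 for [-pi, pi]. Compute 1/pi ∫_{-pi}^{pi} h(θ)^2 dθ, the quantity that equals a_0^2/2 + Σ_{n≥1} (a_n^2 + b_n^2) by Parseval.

1/pi ∫_{-pi}^{pi} h(θ)^2 dθ = 1/pi · (8*pi*(3 + pi**2)/3) = 8 + 8*pi**2/3.

8 + 8*pi**2/3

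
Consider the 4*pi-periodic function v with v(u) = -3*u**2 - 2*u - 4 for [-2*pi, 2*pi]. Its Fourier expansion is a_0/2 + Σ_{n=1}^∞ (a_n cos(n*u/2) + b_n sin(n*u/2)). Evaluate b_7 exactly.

-8/7

b_7 = (1/(2*pi)) ∫_{-2*pi}^{2*pi} v(u) sin(7*u/2) du.
Integrating by parts twice (tabular method), an antiderivative of (-3*u**2 - 2*u - 4) sin(7*u/2) is 6*u**2*cos(7*u/2)/7 - 24*u*sin(7*u/2)/49 + 4*u*cos(7*u/2)/7 - 8*sin(7*u/2)/49 + 344*cos(7*u/2)/343; evaluating from -2*pi to 2*pi: ∫_{-2*pi}^{2*pi} (-3*u**2 - 2*u - 4) sin(7*u/2) du = (-24*pi**2/7 - 8*pi/7 - 344/343) - (-24*pi**2/7 - 344/343 + 8*pi/7) = -16*pi/7.
Hence b_7 = (1/(2*pi))·(-16*pi/7) = -8/7.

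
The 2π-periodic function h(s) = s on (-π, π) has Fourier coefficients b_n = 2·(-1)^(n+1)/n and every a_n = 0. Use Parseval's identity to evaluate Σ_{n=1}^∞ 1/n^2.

pi**2/6

Parseval: Σ b_n^2 = (1/π) ∫_{-π}^{π} h(s)^2 ds = 2*pi**2/3.
Σ b_n^2 = Σ 4/n^2, so Σ 1/n^2 = (2*pi**2/3)/4 = pi**2/6.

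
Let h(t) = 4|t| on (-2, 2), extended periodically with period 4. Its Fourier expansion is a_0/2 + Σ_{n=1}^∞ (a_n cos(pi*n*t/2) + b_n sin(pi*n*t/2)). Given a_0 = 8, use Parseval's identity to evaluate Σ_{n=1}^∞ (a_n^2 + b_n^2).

32/3

Parseval: a_0^2/2 + Σ_{n≥1} (a_n^2+b_n^2) = 1/2 ∫_{-2}^{2} h(t)^2 dt = 128/3.
Subtract a_0^2/2 = 32: Σ (a_n^2+b_n^2) = 32/3.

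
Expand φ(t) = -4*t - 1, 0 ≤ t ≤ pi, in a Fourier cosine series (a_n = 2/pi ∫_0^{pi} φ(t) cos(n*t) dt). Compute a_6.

0

a_6 = 2/pi ∫_0^{pi} (-4*t - 1) cos(6*t) dt.
Integrating by parts (boundary term plus one more integral), an antiderivative of (-4*t - 1) cos(6*t) is -2*t*sin(6*t)/3 - sin(6*t)/6 - cos(6*t)/9; evaluating from 0 to pi: ∫_{0}^{pi} (-4*t - 1) cos(6*t) dt = (-1/9) - (-1/9) = 0.
Hence a_6 = (2/pi)·(0) = 0.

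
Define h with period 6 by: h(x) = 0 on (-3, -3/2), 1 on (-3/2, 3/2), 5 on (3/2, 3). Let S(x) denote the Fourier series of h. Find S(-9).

5/2

x = -9 differs from x = 3 by -2 full period(s), and the series is 6-periodic.
At x = 3 the one-sided limits are h(3^-) = 5 and h(3^+) = 0.
By Dirichlet's theorem the series converges to their average, [(5) + (0)]/2 = 5/2.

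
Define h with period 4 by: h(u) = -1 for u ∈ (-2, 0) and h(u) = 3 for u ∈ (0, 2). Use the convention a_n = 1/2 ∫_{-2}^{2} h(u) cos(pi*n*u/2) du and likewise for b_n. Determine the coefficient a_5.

a_5 = 1/2 ∫_{-2}^{2} h(u) cos(5*pi*u/2) du.
Split the integral at the breakpoints.
Directly, an antiderivative of (-1) cos(5*pi*u/2) is -2*sin(5*pi*u/2)/(5*pi); evaluating from -2 to 0: ∫_{-2}^{0} (-1) cos(5*pi*u/2) du = (0) - (0) = 0.
Directly, an antiderivative of (3) cos(5*pi*u/2) is 6*sin(5*pi*u/2)/(5*pi); evaluating from 0 to 2: ∫_{0}^{2} (3) cos(5*pi*u/2) du = (0) - (0) = 0.
Summing the pieces and multiplying by (1/2) gives a_5 = 0.

0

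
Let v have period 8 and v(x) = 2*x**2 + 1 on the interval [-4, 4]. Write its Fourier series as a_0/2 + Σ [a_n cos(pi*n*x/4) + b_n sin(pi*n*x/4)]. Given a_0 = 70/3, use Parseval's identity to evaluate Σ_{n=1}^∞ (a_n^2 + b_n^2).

Parseval: a_0^2/2 + Σ_{n≥1} (a_n^2+b_n^2) = 1/4 ∫_{-4}^{4} v(x)^2 dx = 6814/15.
Subtract a_0^2/2 = 2450/9: Σ (a_n^2+b_n^2) = 8192/45.

8192/45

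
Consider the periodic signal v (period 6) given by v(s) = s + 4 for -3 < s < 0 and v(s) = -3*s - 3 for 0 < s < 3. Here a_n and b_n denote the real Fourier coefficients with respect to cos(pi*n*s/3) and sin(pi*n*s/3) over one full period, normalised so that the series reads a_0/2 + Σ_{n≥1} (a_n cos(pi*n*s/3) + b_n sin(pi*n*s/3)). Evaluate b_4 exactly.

b_4 = 1/3 ∫_{-3}^{3} v(s) sin(4*pi*s/3) ds.
Split the integral at the breakpoints.
Integrating by parts (boundary term plus one more integral), an antiderivative of (s + 4) sin(4*pi*s/3) is -3*s*cos(4*pi*s/3)/(4*pi) + 9*sin(4*pi*s/3)/(16*pi**2) - 3*cos(4*pi*s/3)/pi; evaluating from -3 to 0: ∫_{-3}^{0} (s + 4) sin(4*pi*s/3) ds = (-3/pi) - (-3/(4*pi)) = -9/(4*pi).
Integrating by parts (boundary term plus one more integral), an antiderivative of (-3*s - 3) sin(4*pi*s/3) is 9*s*cos(4*pi*s/3)/(4*pi) - 27*sin(4*pi*s/3)/(16*pi**2) + 9*cos(4*pi*s/3)/(4*pi); evaluating from 0 to 3: ∫_{0}^{3} (-3*s - 3) sin(4*pi*s/3) ds = (9/pi) - (9/(4*pi)) = 27/(4*pi).
Summing the pieces and multiplying by (1/3) gives b_4 = 3/(2*pi).

3/(2*pi)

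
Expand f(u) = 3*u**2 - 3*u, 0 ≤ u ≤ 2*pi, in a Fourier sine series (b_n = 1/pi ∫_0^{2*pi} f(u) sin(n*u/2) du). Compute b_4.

3 - 6*pi

b_4 = 1/pi ∫_0^{2*pi} (3*u**2 - 3*u) sin(2*u) du.
Integrating by parts twice (tabular method), an antiderivative of (3*u**2 - 3*u) sin(2*u) is -3*u**2*cos(2*u)/2 + 3*u*sin(2*u)/2 + 3*u*cos(2*u)/2 - 3*sin(2*u)/4 + 3*cos(2*u)/4; evaluating from 0 to 2*pi: ∫_{0}^{2*pi} (3*u**2 - 3*u) sin(2*u) du = (-6*pi**2 + 3/4 + 3*pi) - (3/4) = 3*pi*(1 - 2*pi).
Hence b_4 = (1/pi)·(3*pi*(1 - 2*pi)) = 3 - 6*pi.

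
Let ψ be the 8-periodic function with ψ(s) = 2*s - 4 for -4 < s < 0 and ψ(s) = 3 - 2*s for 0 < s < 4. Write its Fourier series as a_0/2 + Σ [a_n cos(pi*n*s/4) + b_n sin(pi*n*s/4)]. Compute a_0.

a_0 = 1/4 ∫_{-4}^{4} ψ(s) ds = 1/4 · (-36) = -9.

-9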